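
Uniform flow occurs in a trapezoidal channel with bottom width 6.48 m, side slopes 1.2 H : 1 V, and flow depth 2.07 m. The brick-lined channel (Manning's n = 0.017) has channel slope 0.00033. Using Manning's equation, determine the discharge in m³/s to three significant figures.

25.2 m³/s

A = (b + z·y)·y = (6.48 + 1.2×2.07)×2.07 = 18.56 m²
P = b + 2y√(1+z²) = 6.48 + 2×2.07×√(1+1.2²) = 12.95 m
R = A/P = 18.56/12.95 = 1.433 m
Q = (1/n)·A·R^(2/3)·S^(1/2) = (1/0.017) × 18.56 × 1.433^(2/3) × 0.00033^(1/2) = 25.20 m³/s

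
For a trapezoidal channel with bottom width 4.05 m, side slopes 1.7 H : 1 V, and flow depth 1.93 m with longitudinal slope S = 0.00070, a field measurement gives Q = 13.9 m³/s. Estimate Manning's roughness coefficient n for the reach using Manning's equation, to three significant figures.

A = (b + z·y)·y = (4.05 + 1.7×1.93)×1.93 = 14.15 m²
P = b + 2y√(1+z²) = 4.05 + 2×1.93×√(1+1.7²) = 11.66 m
R = A/P = 14.15/11.66 = 1.213 m
n = (1/Q)·A·R^(2/3)·S^(1/2) = (1/13.9) × 14.15 × 1.137 × 0.02646 = 0.03063

0.0306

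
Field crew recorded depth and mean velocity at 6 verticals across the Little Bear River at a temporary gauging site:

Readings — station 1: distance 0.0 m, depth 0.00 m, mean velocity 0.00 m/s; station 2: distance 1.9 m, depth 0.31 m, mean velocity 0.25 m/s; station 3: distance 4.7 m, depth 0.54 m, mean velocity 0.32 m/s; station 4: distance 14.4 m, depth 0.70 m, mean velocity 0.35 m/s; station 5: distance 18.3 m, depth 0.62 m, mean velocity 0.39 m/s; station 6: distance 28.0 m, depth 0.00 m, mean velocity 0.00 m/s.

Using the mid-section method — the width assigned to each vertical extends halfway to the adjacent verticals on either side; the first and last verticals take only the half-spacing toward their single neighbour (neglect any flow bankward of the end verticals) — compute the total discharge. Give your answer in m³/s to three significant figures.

4.57 m³/s

w_2 = (4.7 − 0.0)/2 = 2.35 m; q_2 = 0.25 × 0.31 × 2.35 = 0.1821 m³/s
w_3 = (14.4 − 1.9)/2 = 6.25 m; q_3 = 0.32 × 0.54 × 6.25 = 1.080 m³/s
w_4 = (18.3 − 4.7)/2 = 6.8 m; q_4 = 0.35 × 0.70 × 6.8 = 1.666 m³/s
w_5 = (28.0 − 14.4)/2 = 6.8 m; q_5 = 0.39 × 0.62 × 6.8 = 1.644 m³/s
Stations 1, 6 contribute zero (depth or velocity is 0).
Q = Σ qᵢ = 4.572 m³/s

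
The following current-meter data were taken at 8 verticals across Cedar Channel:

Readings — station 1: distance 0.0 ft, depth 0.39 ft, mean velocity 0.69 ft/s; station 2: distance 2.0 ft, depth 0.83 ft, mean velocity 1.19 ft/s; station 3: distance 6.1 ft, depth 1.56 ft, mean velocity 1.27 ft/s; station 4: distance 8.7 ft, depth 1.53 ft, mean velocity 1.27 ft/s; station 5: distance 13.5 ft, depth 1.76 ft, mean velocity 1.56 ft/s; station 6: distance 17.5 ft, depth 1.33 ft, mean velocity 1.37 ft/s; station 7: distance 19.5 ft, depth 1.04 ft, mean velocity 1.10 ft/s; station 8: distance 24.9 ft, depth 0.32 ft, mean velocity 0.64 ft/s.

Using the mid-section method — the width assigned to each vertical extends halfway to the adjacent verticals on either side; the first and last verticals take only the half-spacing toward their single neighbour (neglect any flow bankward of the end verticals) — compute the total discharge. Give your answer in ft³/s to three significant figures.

w_1 = (2.0 − 0.0)/2 = 1 ft; q_1 = 0.69 × 0.39 × 1 = 0.2691 ft³/s
w_2 = (6.1 − 0.0)/2 = 3.05 ft; q_2 = 1.19 × 0.83 × 3.05 = 3.012 ft³/s
w_3 = (8.7 − 2.0)/2 = 3.35 ft; q_3 = 1.27 × 1.56 × 3.35 = 6.637 ft³/s
w_4 = (13.5 − 6.1)/2 = 3.7 ft; q_4 = 1.27 × 1.53 × 3.7 = 7.189 ft³/s
w_5 = (17.5 − 8.7)/2 = 4.4 ft; q_5 = 1.56 × 1.76 × 4.4 = 12.08 ft³/s
w_6 = (19.5 − 13.5)/2 = 3 ft; q_6 = 1.37 × 1.33 × 3 = 5.466 ft³/s
w_7 = (24.9 − 17.5)/2 = 3.7 ft; q_7 = 1.10 × 1.04 × 3.7 = 4.233 ft³/s
w_8 = (24.9 − 19.5)/2 = 2.7 ft; q_8 = 0.64 × 0.32 × 2.7 = 0.5530 ft³/s
Q = Σ qᵢ = 39.44 ft³/s

39.4 ft³/s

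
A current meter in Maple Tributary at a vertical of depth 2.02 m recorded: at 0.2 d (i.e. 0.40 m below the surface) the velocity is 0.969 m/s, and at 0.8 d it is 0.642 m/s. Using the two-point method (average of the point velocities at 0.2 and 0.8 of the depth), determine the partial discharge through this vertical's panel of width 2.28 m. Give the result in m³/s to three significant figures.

3.71 m³/s

v̄ = (0.969 + 0.642) / 2 = 0.8055 m/s
q = v̄ × d × w = 0.8055 × 2.02 × 2.28 = 3.710 m³/s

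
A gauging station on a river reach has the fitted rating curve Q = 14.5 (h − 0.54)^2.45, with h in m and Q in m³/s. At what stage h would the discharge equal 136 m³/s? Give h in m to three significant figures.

h − h₀ = (Q/C)^(1/b) = (136/14.5)^(1/2.45) = 2.493 m
h = 0.54 + 2.493 = 3.033 m

3.03 m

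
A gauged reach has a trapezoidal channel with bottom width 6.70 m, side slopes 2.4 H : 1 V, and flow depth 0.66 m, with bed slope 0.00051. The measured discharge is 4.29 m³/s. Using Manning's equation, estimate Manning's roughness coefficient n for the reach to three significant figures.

0.0191

A = (b + z·y)·y = (6.70 + 2.4×0.66)×0.66 = 5.467 m²
P = b + 2y√(1+z²) = 6.70 + 2×0.66×√(1+2.4²) = 10.13 m
R = A/P = 5.467/10.13 = 0.5396 m
n = (1/Q)·A·R^(2/3)·S^(1/2) = (1/4.29) × 5.467 × 0.6628 × 0.02258 = 0.01908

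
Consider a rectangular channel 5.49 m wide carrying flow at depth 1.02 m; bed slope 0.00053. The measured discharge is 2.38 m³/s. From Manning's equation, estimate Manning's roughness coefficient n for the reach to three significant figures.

A = b·y = 5.49 × 1.02 = 5.600 m²
P = b + 2y = 5.49 + 2×1.02 = 7.530 m
R = A/P = 5.600/7.530 = 0.7437 m
n = (1/Q)·A·R^(2/3)·S^(1/2) = (1/2.38) × 5.600 × 0.8208 × 0.02302 = 0.04446

0.0445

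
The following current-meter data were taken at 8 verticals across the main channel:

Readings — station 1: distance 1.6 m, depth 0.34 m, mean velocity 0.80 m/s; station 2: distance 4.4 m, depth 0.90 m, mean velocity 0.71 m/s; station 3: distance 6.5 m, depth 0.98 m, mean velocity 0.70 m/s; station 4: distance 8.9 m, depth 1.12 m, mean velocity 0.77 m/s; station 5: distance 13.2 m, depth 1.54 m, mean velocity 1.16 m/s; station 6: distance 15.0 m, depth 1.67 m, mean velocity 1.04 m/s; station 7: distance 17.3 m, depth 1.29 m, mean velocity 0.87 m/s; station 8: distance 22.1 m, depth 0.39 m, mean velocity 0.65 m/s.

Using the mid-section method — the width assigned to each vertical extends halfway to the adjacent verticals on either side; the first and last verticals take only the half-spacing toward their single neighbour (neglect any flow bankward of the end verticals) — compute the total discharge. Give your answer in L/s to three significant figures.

w_1 = (4.4 − 1.6)/2 = 1.4 m; q_1 = 0.80 × 0.34 × 1.4 = 0.3808 m³/s
w_2 = (6.5 − 1.6)/2 = 2.45 m; q_2 = 0.71 × 0.90 × 2.45 = 1.566 m³/s
w_3 = (8.9 − 4.4)/2 = 2.25 m; q_3 = 0.70 × 0.98 × 2.25 = 1.544 m³/s
w_4 = (13.2 − 6.5)/2 = 3.35 m; q_4 = 0.77 × 1.12 × 3.35 = 2.889 m³/s
w_5 = (15.0 − 8.9)/2 = 3.05 m; q_5 = 1.16 × 1.54 × 3.05 = 5.449 m³/s
w_6 = (17.3 − 13.2)/2 = 2.05 m; q_6 = 1.04 × 1.67 × 2.05 = 3.560 m³/s
w_7 = (22.1 − 15.0)/2 = 3.55 m; q_7 = 0.87 × 1.29 × 3.55 = 3.984 m³/s
w_8 = (22.1 − 17.3)/2 = 2.4 m; q_8 = 0.65 × 0.39 × 2.4 = 0.6084 m³/s
Q = Σ qᵢ = 19.98 m³/s
= 19.98 × 1000 = 19980 L/s

20000 L/s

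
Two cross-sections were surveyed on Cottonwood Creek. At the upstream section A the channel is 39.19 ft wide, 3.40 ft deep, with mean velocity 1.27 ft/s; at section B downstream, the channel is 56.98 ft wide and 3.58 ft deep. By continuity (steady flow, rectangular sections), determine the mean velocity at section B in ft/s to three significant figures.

Q = A₁V₁ = (39.19×3.40) × 1.27 = 169.2 ft³/s
A₂ = 56.98 × 3.58 = 204.0 ft²
V₂ = Q/A₂ = 169.2/204.0 = 0.8296 ft/s

0.830 ft/s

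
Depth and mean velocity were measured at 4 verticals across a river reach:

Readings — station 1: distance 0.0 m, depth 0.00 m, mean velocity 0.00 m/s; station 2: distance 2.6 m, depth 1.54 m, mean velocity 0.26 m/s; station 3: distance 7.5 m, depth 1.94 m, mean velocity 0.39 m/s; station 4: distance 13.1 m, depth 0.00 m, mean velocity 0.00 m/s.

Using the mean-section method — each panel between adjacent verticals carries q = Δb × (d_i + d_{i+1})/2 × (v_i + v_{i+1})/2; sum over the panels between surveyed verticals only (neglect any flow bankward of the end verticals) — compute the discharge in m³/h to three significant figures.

14700 m³/h

Panel 1-2: Δb = 2.6 m, d̄ = (0.00+1.54)/2 = 0.77, v̄ = (0.00+0.26)/2 = 0.13 → q = 2.6×0.77×0.13 = 0.2603 m³/s
Panel 2-3: Δb = 4.9 m, d̄ = (1.54+1.94)/2 = 1.74, v̄ = (0.26+0.39)/2 = 0.325 → q = 4.9×1.74×0.325 = 2.771 m³/s
Panel 3-4: Δb = 5.6 m, d̄ = (1.94+0.00)/2 = 0.97, v̄ = (0.39+0.00)/2 = 0.195 → q = 5.6×0.97×0.195 = 1.059 m³/s
Q = Σ q = 4.090 m³/s
= 4.090 × 3600 = 14730 m³/h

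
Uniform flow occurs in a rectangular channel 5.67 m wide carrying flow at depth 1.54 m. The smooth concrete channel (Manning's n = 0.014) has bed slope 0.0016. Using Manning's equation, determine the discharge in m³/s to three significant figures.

A = b·y = 5.67 × 1.54 = 8.732 m²
P = b + 2y = 5.67 + 2×1.54 = 8.750 m
R = A/P = 8.732/8.750 = 0.9979 m
Q = (1/n)·A·R^(2/3)·S^(1/2) = (1/0.014) × 8.732 × 0.9979^(2/3) × 0.0016^(1/2) = 24.91 m³/s

24.9 m³/s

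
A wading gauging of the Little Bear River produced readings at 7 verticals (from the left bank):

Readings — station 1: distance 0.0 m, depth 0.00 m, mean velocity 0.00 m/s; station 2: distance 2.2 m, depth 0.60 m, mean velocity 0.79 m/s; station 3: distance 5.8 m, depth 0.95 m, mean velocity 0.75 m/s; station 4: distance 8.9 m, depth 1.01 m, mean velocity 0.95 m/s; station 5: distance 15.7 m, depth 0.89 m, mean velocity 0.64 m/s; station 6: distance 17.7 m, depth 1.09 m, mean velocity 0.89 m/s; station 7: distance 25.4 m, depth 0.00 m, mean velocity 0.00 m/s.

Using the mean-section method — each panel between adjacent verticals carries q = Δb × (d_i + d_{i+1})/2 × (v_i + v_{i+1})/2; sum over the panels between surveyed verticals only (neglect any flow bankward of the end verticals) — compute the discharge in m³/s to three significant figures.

Panel 1-2: Δb = 2.2 m, d̄ = (0.00+0.60)/2 = 0.3, v̄ = (0.00+0.79)/2 = 0.395 → q = 2.2×0.3×0.395 = 0.2607 m³/s
Panel 2-3: Δb = 3.6 m, d̄ = (0.60+0.95)/2 = 0.775, v̄ = (0.79+0.75)/2 = 0.77 → q = 3.6×0.775×0.77 = 2.148 m³/s
Panel 3-4: Δb = 3.1 m, d̄ = (0.95+1.01)/2 = 0.98, v̄ = (0.75+0.95)/2 = 0.85 → q = 3.1×0.98×0.85 = 2.582 m³/s
Panel 4-5: Δb = 6.8 m, d̄ = (1.01+0.89)/2 = 0.95, v̄ = (0.95+0.64)/2 = 0.795 → q = 6.8×0.95×0.795 = 5.136 m³/s
Panel 5-6: Δb = 2 m, d̄ = (0.89+1.09)/2 = 0.99, v̄ = (0.64+0.89)/2 = 0.765 → q = 2×0.99×0.765 = 1.515 m³/s
Panel 6-7: Δb = 7.7 m, d̄ = (1.09+0.00)/2 = 0.545, v̄ = (0.89+0.00)/2 = 0.445 → q = 7.7×0.545×0.445 = 1.867 m³/s
Q = Σ q = 13.51 m³/s

13.5 m³/s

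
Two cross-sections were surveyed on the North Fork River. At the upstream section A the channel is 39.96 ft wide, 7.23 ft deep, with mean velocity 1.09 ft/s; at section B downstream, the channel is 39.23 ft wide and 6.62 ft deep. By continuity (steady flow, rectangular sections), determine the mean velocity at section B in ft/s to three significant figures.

Q = A₁V₁ = (39.96×7.23) × 1.09 = 314.9 ft³/s
A₂ = 39.23 × 6.62 = 259.7 ft²
V₂ = Q/A₂ = 314.9/259.7 = 1.213 ft/s

1.21 ft/s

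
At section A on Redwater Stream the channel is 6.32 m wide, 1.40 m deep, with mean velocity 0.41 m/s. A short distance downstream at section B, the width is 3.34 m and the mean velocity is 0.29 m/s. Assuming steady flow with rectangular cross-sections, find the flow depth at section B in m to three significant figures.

3.75 m

Q = A₁V₁ = (6.32×1.40) × 0.41 = 3.628 m³/s
d₂ = Q/(b₂ V₂) = 3.628/(3.34×0.29) = 3.745 m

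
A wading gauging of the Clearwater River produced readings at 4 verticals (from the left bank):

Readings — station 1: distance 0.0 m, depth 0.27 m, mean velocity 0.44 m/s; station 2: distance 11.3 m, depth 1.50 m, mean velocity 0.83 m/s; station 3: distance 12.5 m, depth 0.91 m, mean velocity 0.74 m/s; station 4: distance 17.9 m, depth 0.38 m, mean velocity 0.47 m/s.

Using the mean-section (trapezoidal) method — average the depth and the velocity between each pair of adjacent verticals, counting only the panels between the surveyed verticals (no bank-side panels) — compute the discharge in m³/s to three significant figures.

9.59 m³/s

Panel 1-2: Δb = 11.3 m, d̄ = (0.27+1.50)/2 = 0.885, v̄ = (0.44+0.83)/2 = 0.635 → q = 11.3×0.885×0.635 = 6.350 m³/s
Panel 2-3: Δb = 1.2 m, d̄ = (1.50+0.91)/2 = 1.205, v̄ = (0.83+0.74)/2 = 0.785 → q = 1.2×1.205×0.785 = 1.135 m³/s
Panel 3-4: Δb = 5.4 m, d̄ = (0.91+0.38)/2 = 0.645, v̄ = (0.74+0.47)/2 = 0.605 → q = 5.4×0.645×0.605 = 2.107 m³/s
Q = Σ q = 9.593 m³/s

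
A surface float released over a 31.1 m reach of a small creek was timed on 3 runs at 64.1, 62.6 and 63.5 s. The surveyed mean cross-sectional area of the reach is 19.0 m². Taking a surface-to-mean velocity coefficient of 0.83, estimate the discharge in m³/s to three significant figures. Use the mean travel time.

7.74 m³/s

t̄ = (64.1 + 62.6 + 63.5) / 3 = 63.4 s
v_surface = L / t̄ = 31.1 / 63.4 = 0.4905 m/s
v_mean = 0.83 × 0.4905 = 0.4071 m/s
Q = A × v_mean = 19.0 × 0.4071 = 7.736 m³/s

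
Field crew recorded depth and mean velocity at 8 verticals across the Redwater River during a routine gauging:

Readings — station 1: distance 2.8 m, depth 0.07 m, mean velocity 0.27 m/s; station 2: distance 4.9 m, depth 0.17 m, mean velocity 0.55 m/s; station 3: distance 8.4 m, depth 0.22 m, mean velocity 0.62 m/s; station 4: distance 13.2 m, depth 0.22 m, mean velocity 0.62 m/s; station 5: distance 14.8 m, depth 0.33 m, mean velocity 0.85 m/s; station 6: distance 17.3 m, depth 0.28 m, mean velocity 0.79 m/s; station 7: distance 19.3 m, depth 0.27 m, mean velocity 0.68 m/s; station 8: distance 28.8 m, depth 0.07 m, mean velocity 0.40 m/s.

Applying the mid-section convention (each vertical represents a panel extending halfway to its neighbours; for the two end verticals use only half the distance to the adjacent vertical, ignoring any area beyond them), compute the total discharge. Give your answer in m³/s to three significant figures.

w_1 = (4.9 − 2.8)/2 = 1.05 m; q_1 = 0.27 × 0.07 × 1.05 = 0.01985 m³/s
w_2 = (8.4 − 2.8)/2 = 2.8 m; q_2 = 0.55 × 0.17 × 2.8 = 0.2618 m³/s
w_3 = (13.2 − 4.9)/2 = 4.15 m; q_3 = 0.62 × 0.22 × 4.15 = 0.5661 m³/s
w_4 = (14.8 − 8.4)/2 = 3.2 m; q_4 = 0.62 × 0.22 × 3.2 = 0.4365 m³/s
w_5 = (17.3 − 13.2)/2 = 2.05 m; q_5 = 0.85 × 0.33 × 2.05 = 0.5750 m³/s
w_6 = (19.3 − 14.8)/2 = 2.25 m; q_6 = 0.79 × 0.28 × 2.25 = 0.4977 m³/s
w_7 = (28.8 − 17.3)/2 = 5.75 m; q_7 = 0.68 × 0.27 × 5.75 = 1.056 m³/s
w_8 = (28.8 − 19.3)/2 = 4.75 m; q_8 = 0.40 × 0.07 × 4.75 = 0.1330 m³/s
Q = Σ qᵢ = 3.546 m³/s

3.55 m³/s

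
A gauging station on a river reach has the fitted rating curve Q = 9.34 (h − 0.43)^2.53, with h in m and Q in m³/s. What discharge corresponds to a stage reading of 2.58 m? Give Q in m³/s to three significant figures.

Q = 9.34 × (2.58 − 0.43)^2.53 = 9.34 × 2.15^2.53 = 64.78 m³/s

64.8 m³/s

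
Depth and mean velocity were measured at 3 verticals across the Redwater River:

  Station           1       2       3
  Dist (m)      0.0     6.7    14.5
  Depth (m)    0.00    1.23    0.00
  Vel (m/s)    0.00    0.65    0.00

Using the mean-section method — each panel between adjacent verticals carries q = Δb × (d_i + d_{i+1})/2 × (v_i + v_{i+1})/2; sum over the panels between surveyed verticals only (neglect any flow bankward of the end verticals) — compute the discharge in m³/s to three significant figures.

2.90 m³/s

Panel 1-2: Δb = 6.7 m, d̄ = (0.00+1.23)/2 = 0.615, v̄ = (0.00+0.65)/2 = 0.325 → q = 6.7×0.615×0.325 = 1.339 m³/s
Panel 2-3: Δb = 7.8 m, d̄ = (1.23+0.00)/2 = 0.615, v̄ = (0.65+0.00)/2 = 0.325 → q = 7.8×0.615×0.325 = 1.559 m³/s
Q = Σ q = 2.898 m³/s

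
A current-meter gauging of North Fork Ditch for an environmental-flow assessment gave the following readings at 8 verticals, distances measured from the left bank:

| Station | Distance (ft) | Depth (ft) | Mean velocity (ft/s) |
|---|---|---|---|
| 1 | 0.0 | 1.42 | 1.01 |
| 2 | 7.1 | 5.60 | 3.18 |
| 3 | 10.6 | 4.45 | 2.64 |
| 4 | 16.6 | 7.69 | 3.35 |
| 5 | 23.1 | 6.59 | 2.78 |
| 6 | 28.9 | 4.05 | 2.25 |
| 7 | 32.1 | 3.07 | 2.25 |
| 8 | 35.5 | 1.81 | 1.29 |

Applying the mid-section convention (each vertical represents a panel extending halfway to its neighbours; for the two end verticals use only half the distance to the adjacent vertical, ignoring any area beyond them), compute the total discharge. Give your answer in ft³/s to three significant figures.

w_1 = (7.1 − 0.0)/2 = 3.55 ft; q_1 = 1.01 × 1.42 × 3.55 = 5.091 ft³/s
w_2 = (10.6 − 0.0)/2 = 5.3 ft; q_2 = 3.18 × 5.60 × 5.3 = 94.38 ft³/s
w_3 = (16.6 − 7.1)/2 = 4.75 ft; q_3 = 2.64 × 4.45 × 4.75 = 55.80 ft³/s
w_4 = (23.1 − 10.6)/2 = 6.25 ft; q_4 = 3.35 × 7.69 × 6.25 = 161.0 ft³/s
w_5 = (28.9 − 16.6)/2 = 6.15 ft; q_5 = 2.78 × 6.59 × 6.15 = 112.7 ft³/s
w_6 = (32.1 − 23.1)/2 = 4.5 ft; q_6 = 2.25 × 4.05 × 4.5 = 41.01 ft³/s
w_7 = (35.5 − 28.9)/2 = 3.3 ft; q_7 = 2.25 × 3.07 × 3.3 = 22.79 ft³/s
w_8 = (35.5 − 32.1)/2 = 1.7 ft; q_8 = 1.29 × 1.81 × 1.7 = 3.969 ft³/s
Q = Σ qᵢ = 496.7 ft³/s

497 ft³/s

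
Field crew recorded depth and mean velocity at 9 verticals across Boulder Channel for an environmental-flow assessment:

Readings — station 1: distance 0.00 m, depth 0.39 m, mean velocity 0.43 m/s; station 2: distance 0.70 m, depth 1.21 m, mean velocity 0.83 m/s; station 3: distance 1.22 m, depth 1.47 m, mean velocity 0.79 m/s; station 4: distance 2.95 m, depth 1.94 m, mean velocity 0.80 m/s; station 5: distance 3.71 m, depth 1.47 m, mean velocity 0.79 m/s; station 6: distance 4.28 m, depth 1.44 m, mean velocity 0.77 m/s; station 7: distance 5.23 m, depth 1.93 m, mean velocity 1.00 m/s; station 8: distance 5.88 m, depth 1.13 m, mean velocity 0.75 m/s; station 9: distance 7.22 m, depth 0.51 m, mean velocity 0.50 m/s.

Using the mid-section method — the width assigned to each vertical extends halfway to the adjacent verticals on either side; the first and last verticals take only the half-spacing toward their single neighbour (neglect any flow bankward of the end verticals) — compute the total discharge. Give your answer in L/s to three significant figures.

8080 L/s

w_1 = (0.70 − 0.00)/2 = 0.35 m; q_1 = 0.43 × 0.39 × 0.35 = 0.05870 m³/s
w_2 = (1.22 − 0.00)/2 = 0.61 m; q_2 = 0.83 × 1.21 × 0.61 = 0.6126 m³/s
w_3 = (2.95 − 0.70)/2 = 1.125 m; q_3 = 0.79 × 1.47 × 1.125 = 1.306 m³/s
w_4 = (3.71 − 1.22)/2 = 1.245 m; q_4 = 0.80 × 1.94 × 1.245 = 1.932 m³/s
w_5 = (4.28 − 2.95)/2 = 0.665 m; q_5 = 0.79 × 1.47 × 0.665 = 0.7723 m³/s
w_6 = (5.23 − 3.71)/2 = 0.76 m; q_6 = 0.77 × 1.44 × 0.76 = 0.8427 m³/s
w_7 = (5.88 − 4.28)/2 = 0.8 m; q_7 = 1.00 × 1.93 × 0.8 = 1.544 m³/s
w_8 = (7.22 − 5.23)/2 = 0.995 m; q_8 = 0.75 × 1.13 × 0.995 = 0.8433 m³/s
w_9 = (7.22 − 5.88)/2 = 0.67 m; q_9 = 0.50 × 0.51 × 0.67 = 0.1709 m³/s
Q = Σ qᵢ = 8.083 m³/s
= 8.083 × 1000 = 8083 L/s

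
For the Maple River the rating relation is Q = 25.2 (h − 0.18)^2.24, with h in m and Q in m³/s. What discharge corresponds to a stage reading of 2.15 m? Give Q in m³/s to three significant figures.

115 m³/s

Q = 25.2 × (2.15 − 0.18)^2.24 = 25.2 × 1.97^2.24 = 115.1 m³/s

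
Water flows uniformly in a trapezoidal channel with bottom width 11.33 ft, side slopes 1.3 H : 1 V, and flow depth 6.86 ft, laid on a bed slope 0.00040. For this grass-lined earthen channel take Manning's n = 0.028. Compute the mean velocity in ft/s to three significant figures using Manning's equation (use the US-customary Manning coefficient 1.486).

2.72 ft/s

A = (b + z·y)·y = (11.33 + 1.3×6.86)×6.86 = 138.9 ft²
P = b + 2y√(1+z²) = 11.33 + 2×6.86×√(1+1.3²) = 33.83 ft
R = A/P = 138.9/33.83 = 4.106 ft
Q = (1.486/n)·A·R^(2/3)·S^(1/2) = (1.486/0.028) × 138.9 × 4.106^(2/3) × 0.00040^(1/2) = 378.0 ft³/s
V = Q/A = 378.0/138.9 = 2.721 ft/s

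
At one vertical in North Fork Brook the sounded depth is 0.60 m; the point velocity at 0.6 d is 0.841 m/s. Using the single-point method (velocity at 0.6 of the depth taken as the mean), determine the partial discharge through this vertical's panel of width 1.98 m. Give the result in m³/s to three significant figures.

v̄ = v₀.₆ = 0.841 m/s
q = v̄ × d × w = 0.8410 × 0.60 × 1.98 = 0.9991 m³/s

0.999 m³/s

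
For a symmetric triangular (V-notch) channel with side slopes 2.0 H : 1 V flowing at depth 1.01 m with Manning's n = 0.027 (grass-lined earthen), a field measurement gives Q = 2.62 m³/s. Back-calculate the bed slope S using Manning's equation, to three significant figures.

0.00347

A = z·y² = 2.0×1.01² = 2.040 m²
P = 2y√(1+z²) = 2×1.01×√(1+2.0²) = 4.517 m
R = A/P = 2.040/4.517 = 0.4517 m
S = (Q·n / (1·A·R^(2/3)))² = (2.62×0.027 / (1×2.040×0.5887))² = 0.003469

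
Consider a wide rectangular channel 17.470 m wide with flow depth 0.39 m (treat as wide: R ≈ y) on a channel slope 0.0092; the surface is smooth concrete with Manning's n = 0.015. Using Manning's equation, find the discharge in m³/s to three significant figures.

A = b·y = 17.470 × 0.39 = 6.813 m²
Wide channel: R ≈ y = 0.39 m
Q = (1/n)·A·R^(2/3)·S^(1/2) = (1/0.015) × 6.813 × 0.3900^(2/3) × 0.0092^(1/2) = 23.26 m³/s

23.3 m³/s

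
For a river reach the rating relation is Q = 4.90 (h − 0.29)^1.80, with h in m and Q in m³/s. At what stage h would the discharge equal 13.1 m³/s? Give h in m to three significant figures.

2.02 m

h − h₀ = (Q/C)^(1/b) = (13.1/4.90)^(1/1.80) = 1.727 m
h = 0.29 + 1.727 = 2.017 m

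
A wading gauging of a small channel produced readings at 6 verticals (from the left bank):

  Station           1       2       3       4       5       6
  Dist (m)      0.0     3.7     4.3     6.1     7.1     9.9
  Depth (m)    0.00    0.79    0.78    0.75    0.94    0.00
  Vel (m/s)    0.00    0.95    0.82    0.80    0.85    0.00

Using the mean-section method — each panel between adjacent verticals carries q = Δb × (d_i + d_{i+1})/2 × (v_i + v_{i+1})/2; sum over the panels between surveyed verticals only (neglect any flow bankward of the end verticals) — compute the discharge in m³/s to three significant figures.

Panel 1-2: Δb = 3.7 m, d̄ = (0.00+0.79)/2 = 0.395, v̄ = (0.00+0.95)/2 = 0.475 → q = 3.7×0.395×0.475 = 0.6942 m³/s
Panel 2-3: Δb = 0.6 m, d̄ = (0.79+0.78)/2 = 0.785, v̄ = (0.95+0.82)/2 = 0.885 → q = 0.6×0.785×0.885 = 0.4168 m³/s
Panel 3-4: Δb = 1.8 m, d̄ = (0.78+0.75)/2 = 0.765, v̄ = (0.82+0.80)/2 = 0.81 → q = 1.8×0.765×0.81 = 1.115 m³/s
Panel 4-5: Δb = 1 m, d̄ = (0.75+0.94)/2 = 0.845, v̄ = (0.80+0.85)/2 = 0.825 → q = 1×0.845×0.825 = 0.6971 m³/s
Panel 5-6: Δb = 2.8 m, d̄ = (0.94+0.00)/2 = 0.47, v̄ = (0.85+0.00)/2 = 0.425 → q = 2.8×0.47×0.425 = 0.5593 m³/s
Q = Σ q = 3.483 m³/s

3.48 m³/s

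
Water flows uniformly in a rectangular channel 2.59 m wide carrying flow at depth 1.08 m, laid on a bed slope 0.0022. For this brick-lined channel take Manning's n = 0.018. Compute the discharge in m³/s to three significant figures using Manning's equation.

A = b·y = 2.59 × 1.08 = 2.797 m²
P = b + 2y = 2.59 + 2×1.08 = 4.750 m
R = A/P = 2.797/4.750 = 0.5889 m
Q = (1/n)·A·R^(2/3)·S^(1/2) = (1/0.018) × 2.797 × 0.5889^(2/3) × 0.0022^(1/2) = 5.121 m³/s

5.12 m³/s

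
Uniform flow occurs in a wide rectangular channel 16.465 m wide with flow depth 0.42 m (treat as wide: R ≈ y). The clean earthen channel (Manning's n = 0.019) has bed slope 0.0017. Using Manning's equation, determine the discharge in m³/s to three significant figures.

8.42 m³/s

A = b·y = 16.465 × 0.42 = 6.915 m²
Wide channel: R ≈ y = 0.42 m
Q = (1/n)·A·R^(2/3)·S^(1/2) = (1/0.019) × 6.915 × 0.4200^(2/3) × 0.0017^(1/2) = 8.416 m³/s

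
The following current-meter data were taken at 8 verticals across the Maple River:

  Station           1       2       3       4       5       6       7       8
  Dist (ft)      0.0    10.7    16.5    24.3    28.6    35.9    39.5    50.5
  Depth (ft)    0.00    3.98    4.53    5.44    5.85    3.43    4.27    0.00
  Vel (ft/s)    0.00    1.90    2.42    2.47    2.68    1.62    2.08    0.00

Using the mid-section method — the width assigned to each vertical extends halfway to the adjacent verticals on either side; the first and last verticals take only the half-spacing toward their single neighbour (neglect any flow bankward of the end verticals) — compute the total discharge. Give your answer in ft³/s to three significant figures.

404 ft³/s

w_2 = (16.5 − 0.0)/2 = 8.25 ft; q_2 = 1.90 × 3.98 × 8.25 = 62.39 ft³/s
w_3 = (24.3 − 10.7)/2 = 6.8 ft; q_3 = 2.42 × 4.53 × 6.8 = 74.55 ft³/s
w_4 = (28.6 − 16.5)/2 = 6.05 ft; q_4 = 2.47 × 5.44 × 6.05 = 81.29 ft³/s
w_5 = (35.9 − 24.3)/2 = 5.8 ft; q_5 = 2.68 × 5.85 × 5.8 = 90.93 ft³/s
w_6 = (39.5 − 28.6)/2 = 5.45 ft; q_6 = 1.62 × 3.43 × 5.45 = 30.28 ft³/s
w_7 = (50.5 − 35.9)/2 = 7.3 ft; q_7 = 2.08 × 4.27 × 7.3 = 64.84 ft³/s
Stations 1, 8 contribute zero (depth or velocity is 0).
Q = Σ qᵢ = 404.3 ft³/s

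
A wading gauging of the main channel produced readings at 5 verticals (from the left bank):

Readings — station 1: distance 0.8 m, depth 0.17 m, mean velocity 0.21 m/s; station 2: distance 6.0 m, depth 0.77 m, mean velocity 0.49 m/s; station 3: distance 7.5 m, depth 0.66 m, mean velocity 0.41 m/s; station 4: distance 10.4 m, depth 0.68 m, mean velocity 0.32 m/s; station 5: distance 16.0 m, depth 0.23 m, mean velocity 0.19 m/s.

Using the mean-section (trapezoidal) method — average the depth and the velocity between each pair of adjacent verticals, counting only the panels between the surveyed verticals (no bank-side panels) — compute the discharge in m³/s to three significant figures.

2.70 m³/s

Panel 1-2: Δb = 5.2 m, d̄ = (0.17+0.77)/2 = 0.47, v̄ = (0.21+0.49)/2 = 0.35 → q = 5.2×0.47×0.35 = 0.8554 m³/s
Panel 2-3: Δb = 1.5 m, d̄ = (0.77+0.66)/2 = 0.715, v̄ = (0.49+0.41)/2 = 0.45 → q = 1.5×0.715×0.45 = 0.4826 m³/s
Panel 3-4: Δb = 2.9 m, d̄ = (0.66+0.68)/2 = 0.67, v̄ = (0.41+0.32)/2 = 0.365 → q = 2.9×0.67×0.365 = 0.7092 m³/s
Panel 4-5: Δb = 5.6 m, d̄ = (0.68+0.23)/2 = 0.455, v̄ = (0.32+0.19)/2 = 0.255 → q = 5.6×0.455×0.255 = 0.6497 m³/s
Q = Σ q = 2.697 m³/s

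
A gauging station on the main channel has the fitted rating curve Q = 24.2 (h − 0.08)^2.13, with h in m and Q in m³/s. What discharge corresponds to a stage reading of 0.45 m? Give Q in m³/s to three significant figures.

Q = 24.2 × (0.45 − 0.08)^2.13 = 24.2 × 0.37^2.13 = 2.911 m³/s

2.91 m³/s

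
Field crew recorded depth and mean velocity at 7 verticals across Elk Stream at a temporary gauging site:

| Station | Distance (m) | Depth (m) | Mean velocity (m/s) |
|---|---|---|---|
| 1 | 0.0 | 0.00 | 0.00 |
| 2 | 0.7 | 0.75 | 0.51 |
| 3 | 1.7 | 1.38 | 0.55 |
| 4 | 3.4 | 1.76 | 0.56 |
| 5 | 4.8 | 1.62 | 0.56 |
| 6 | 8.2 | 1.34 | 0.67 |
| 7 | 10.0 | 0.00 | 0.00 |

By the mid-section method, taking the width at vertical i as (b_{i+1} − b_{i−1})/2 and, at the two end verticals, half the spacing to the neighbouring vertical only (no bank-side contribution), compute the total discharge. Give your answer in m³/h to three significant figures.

w_2 = (1.7 − 0.0)/2 = 0.85 m; q_2 = 0.51 × 0.75 × 0.85 = 0.3251 m³/s
w_3 = (3.4 − 0.7)/2 = 1.35 m; q_3 = 0.55 × 1.38 × 1.35 = 1.025 m³/s
w_4 = (4.8 − 1.7)/2 = 1.55 m; q_4 = 0.56 × 1.76 × 1.55 = 1.528 m³/s
w_5 = (8.2 − 3.4)/2 = 2.4 m; q_5 = 0.56 × 1.62 × 2.4 = 2.177 m³/s
w_6 = (10.0 − 4.8)/2 = 2.6 m; q_6 = 0.67 × 1.34 × 2.6 = 2.334 m³/s
Stations 1, 7 contribute zero (depth or velocity is 0).
Q = Σ qᵢ = 7.389 m³/s
= 7.389 × 3600 = 26600 m³/h

26600 m³/h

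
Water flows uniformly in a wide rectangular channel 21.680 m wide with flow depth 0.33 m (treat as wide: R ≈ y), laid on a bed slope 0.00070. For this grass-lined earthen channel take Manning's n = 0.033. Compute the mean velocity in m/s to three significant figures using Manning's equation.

0.383 m/s

A = b·y = 21.680 × 0.33 = 7.154 m²
Wide channel: R ≈ y = 0.33 m
Q = (1/n)·A·R^(2/3)·S^(1/2) = (1/0.033) × 7.154 × 0.3300^(2/3) × 0.00070^(1/2) = 2.739 m³/s
V = Q/A = 2.739/7.154 = 0.3829 m/s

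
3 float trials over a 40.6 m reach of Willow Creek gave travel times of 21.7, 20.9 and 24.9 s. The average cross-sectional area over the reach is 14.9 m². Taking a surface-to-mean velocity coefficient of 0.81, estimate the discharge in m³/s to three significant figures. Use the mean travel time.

t̄ = (21.7 + 20.9 + 24.9) / 3 = 22.5 s
v_surface = L / t̄ = 40.6 / 22.5 = 1.804 m/s
v_mean = 0.81 × 1.804 = 1.462 m/s
Q = A × v_mean = 14.9 × 1.462 = 21.78 m³/s

21.8 m³/s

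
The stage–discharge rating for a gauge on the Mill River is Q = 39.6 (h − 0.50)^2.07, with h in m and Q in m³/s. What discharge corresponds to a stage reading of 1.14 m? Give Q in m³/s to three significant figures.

15.7 m³/s

Q = 39.6 × (1.14 − 0.50)^2.07 = 39.6 × 0.64^2.07 = 15.72 m³/s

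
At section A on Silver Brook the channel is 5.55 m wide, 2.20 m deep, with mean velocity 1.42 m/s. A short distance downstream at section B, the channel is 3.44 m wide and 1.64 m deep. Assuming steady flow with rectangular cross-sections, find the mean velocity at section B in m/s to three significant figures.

3.07 m/s

Q = A₁V₁ = (5.55×2.20) × 1.42 = 17.34 m³/s
A₂ = 3.44 × 1.64 = 5.642 m²
V₂ = Q/A₂ = 17.34/5.642 = 3.073 m/s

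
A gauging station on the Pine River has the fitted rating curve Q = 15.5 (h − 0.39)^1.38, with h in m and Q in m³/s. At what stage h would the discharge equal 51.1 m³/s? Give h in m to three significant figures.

h − h₀ = (Q/C)^(1/b) = (51.1/15.5)^(1/1.38) = 2.374 m
h = 0.39 + 2.374 = 2.764 m

2.76 m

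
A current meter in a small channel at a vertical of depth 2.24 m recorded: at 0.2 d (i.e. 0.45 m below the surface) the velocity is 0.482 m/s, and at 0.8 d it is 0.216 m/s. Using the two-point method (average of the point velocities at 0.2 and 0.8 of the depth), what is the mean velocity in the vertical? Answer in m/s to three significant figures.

v̄ = (0.482 + 0.216) / 2 = 0.3490 m/s

0.349 m/s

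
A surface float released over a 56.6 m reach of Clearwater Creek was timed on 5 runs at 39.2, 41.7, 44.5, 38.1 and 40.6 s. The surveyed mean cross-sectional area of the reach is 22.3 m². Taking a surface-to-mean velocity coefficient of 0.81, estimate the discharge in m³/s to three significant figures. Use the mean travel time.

25.0 m³/s

t̄ = (39.2 + 41.7 + 44.5 + 38.1 + 40.6) / 5 = 40.82 s
v_surface = L / t̄ = 56.6 / 40.82 = 1.387 m/s
v_mean = 0.81 × 1.387 = 1.123 m/s
Q = A × v_mean = 22.3 × 1.123 = 25.05 m³/s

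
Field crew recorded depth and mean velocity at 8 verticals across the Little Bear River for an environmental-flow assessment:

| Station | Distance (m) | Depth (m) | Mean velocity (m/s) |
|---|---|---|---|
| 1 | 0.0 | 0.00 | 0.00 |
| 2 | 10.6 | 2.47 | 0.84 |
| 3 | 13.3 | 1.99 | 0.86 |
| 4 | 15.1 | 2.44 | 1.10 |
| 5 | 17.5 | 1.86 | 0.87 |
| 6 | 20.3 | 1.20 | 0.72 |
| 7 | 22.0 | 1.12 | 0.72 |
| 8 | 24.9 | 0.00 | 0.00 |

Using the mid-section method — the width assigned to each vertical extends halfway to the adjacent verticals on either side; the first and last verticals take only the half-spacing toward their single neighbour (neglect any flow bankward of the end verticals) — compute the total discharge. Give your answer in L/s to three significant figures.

31300 L/s

w_2 = (13.3 − 0.0)/2 = 6.65 m; q_2 = 0.84 × 2.47 × 6.65 = 13.80 m³/s
w_3 = (15.1 − 10.6)/2 = 2.25 m; q_3 = 0.86 × 1.99 × 2.25 = 3.851 m³/s
w_4 = (17.5 − 13.3)/2 = 2.1 m; q_4 = 1.10 × 2.44 × 2.1 = 5.636 m³/s
w_5 = (20.3 − 15.1)/2 = 2.6 m; q_5 = 0.87 × 1.86 × 2.6 = 4.207 m³/s
w_6 = (22.0 − 17.5)/2 = 2.25 m; q_6 = 0.72 × 1.20 × 2.25 = 1.944 m³/s
w_7 = (24.9 − 20.3)/2 = 2.3 m; q_7 = 0.72 × 1.12 × 2.3 = 1.855 m³/s
Stations 1, 8 contribute zero (depth or velocity is 0).
Q = Σ qᵢ = 31.29 m³/s
= 31.29 × 1000 = 31290 L/s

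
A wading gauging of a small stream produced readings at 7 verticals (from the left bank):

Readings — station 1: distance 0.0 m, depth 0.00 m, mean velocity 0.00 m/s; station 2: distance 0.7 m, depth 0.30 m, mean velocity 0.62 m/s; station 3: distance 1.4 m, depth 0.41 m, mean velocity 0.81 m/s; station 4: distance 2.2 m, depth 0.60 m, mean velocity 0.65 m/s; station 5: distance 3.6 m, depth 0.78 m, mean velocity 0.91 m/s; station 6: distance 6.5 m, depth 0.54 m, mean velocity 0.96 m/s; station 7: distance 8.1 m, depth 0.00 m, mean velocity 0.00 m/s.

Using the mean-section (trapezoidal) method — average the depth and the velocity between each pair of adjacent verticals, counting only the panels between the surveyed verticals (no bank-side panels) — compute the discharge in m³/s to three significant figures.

Panel 1-2: Δb = 0.7 m, d̄ = (0.00+0.30)/2 = 0.15, v̄ = (0.00+0.62)/2 = 0.31 → q = 0.7×0.15×0.31 = 0.03255 m³/s
Panel 2-3: Δb = 0.7 m, d̄ = (0.30+0.41)/2 = 0.355, v̄ = (0.62+0.81)/2 = 0.715 → q = 0.7×0.355×0.715 = 0.1777 m³/s
Panel 3-4: Δb = 0.8 m, d̄ = (0.41+0.60)/2 = 0.505, v̄ = (0.81+0.65)/2 = 0.73 → q = 0.8×0.505×0.73 = 0.2949 m³/s
Panel 4-5: Δb = 1.4 m, d̄ = (0.60+0.78)/2 = 0.69, v̄ = (0.65+0.91)/2 = 0.78 → q = 1.4×0.69×0.78 = 0.7535 m³/s
Panel 5-6: Δb = 2.9 m, d̄ = (0.78+0.54)/2 = 0.66, v̄ = (0.91+0.96)/2 = 0.935 → q = 2.9×0.66×0.935 = 1.790 m³/s
Panel 6-7: Δb = 1.6 m, d̄ = (0.54+0.00)/2 = 0.27, v̄ = (0.96+0.00)/2 = 0.48 → q = 1.6×0.27×0.48 = 0.2074 m³/s
Q = Σ q = 3.256 m³/s

3.26 m³/s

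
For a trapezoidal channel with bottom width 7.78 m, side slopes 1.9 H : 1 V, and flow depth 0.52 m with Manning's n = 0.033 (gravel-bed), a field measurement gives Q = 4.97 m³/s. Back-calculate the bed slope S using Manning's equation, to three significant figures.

A = (b + z·y)·y = (7.78 + 1.9×0.52)×0.52 = 4.559 m²
P = b + 2y√(1+z²) = 7.78 + 2×0.52×√(1+1.9²) = 10.01 m
R = A/P = 4.559/10.01 = 0.4553 m
S = (Q·n / (1·A·R^(2/3)))² = (4.97×0.033 / (1×4.559×0.5919))² = 0.003694

0.00369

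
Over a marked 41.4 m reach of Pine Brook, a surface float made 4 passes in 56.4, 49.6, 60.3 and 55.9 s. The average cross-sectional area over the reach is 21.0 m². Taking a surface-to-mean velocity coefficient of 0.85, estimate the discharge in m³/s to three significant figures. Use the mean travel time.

13.3 m³/s

t̄ = (56.4 + 49.6 + 60.3 + 55.9) / 4 = 55.55 s
v_surface = L / t̄ = 41.4 / 55.55 = 0.7453 m/s
v_mean = 0.85 × 0.7453 = 0.6335 m/s
Q = A × v_mean = 21.0 × 0.6335 = 13.30 m³/s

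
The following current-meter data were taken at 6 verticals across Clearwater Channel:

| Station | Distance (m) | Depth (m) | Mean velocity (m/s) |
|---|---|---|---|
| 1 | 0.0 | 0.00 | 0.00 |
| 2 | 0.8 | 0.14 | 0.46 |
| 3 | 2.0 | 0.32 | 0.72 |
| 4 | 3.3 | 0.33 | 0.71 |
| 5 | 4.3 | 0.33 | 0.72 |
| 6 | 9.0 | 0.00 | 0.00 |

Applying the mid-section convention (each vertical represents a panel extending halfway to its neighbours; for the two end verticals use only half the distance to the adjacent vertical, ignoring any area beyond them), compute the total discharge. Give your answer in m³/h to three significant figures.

w_2 = (2.0 − 0.0)/2 = 1 m; q_2 = 0.46 × 0.14 × 1 = 0.06440 m³/s
w_3 = (3.3 − 0.8)/2 = 1.25 m; q_3 = 0.72 × 0.32 × 1.25 = 0.2880 m³/s
w_4 = (4.3 − 2.0)/2 = 1.15 m; q_4 = 0.71 × 0.33 × 1.15 = 0.2694 m³/s
w_5 = (9.0 − 3.3)/2 = 2.85 m; q_5 = 0.72 × 0.33 × 2.85 = 0.6772 m³/s
Stations 1, 6 contribute zero (depth or velocity is 0).
Q = Σ qᵢ = 1.299 m³/s
= 1.299 × 3600 = 4676 m³/h

4680 m³/h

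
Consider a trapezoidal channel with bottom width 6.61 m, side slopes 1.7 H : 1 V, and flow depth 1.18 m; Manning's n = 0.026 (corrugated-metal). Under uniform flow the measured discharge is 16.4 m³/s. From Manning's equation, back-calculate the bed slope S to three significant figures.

0.00202

A = (b + z·y)·y = (6.61 + 1.7×1.18)×1.18 = 10.17 m²
P = b + 2y√(1+z²) = 6.61 + 2×1.18×√(1+1.7²) = 11.26 m
R = A/P = 10.17/11.26 = 0.9025 m
S = (Q·n / (1·A·R^(2/3)))² = (16.4×0.026 / (1×10.17×0.9339))² = 0.002017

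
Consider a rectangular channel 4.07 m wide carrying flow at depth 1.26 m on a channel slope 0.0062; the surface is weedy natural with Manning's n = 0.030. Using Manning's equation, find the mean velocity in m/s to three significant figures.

A = b·y = 4.07 × 1.26 = 5.128 m²
P = b + 2y = 4.07 + 2×1.26 = 6.590 m
R = A/P = 5.128/6.590 = 0.7782 m
Q = (1/n)·A·R^(2/3)·S^(1/2) = (1/0.030) × 5.128 × 0.7782^(2/3) × 0.0062^(1/2) = 11.39 m³/s
V = Q/A = 11.39/5.128 = 2.221 m/s

2.22 m/s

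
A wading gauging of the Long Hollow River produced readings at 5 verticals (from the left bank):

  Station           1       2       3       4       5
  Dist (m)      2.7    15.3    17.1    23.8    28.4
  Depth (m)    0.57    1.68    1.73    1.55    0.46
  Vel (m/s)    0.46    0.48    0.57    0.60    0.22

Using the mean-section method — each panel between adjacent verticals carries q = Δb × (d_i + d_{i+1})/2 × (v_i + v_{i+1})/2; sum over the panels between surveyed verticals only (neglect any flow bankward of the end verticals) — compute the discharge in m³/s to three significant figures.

16.6 m³/s

Panel 1-2: Δb = 12.6 m, d̄ = (0.57+1.68)/2 = 1.125, v̄ = (0.46+0.48)/2 = 0.47 → q = 12.6×1.125×0.47 = 6.662 m³/s
Panel 2-3: Δb = 1.8 m, d̄ = (1.68+1.73)/2 = 1.705, v̄ = (0.48+0.57)/2 = 0.525 → q = 1.8×1.705×0.525 = 1.611 m³/s
Panel 3-4: Δb = 6.7 m, d̄ = (1.73+1.55)/2 = 1.64, v̄ = (0.57+0.60)/2 = 0.585 → q = 6.7×1.64×0.585 = 6.428 m³/s
Panel 4-5: Δb = 4.6 m, d̄ = (1.55+0.46)/2 = 1.005, v̄ = (0.60+0.22)/2 = 0.41 → q = 4.6×1.005×0.41 = 1.895 m³/s
Q = Σ q = 16.60 m³/s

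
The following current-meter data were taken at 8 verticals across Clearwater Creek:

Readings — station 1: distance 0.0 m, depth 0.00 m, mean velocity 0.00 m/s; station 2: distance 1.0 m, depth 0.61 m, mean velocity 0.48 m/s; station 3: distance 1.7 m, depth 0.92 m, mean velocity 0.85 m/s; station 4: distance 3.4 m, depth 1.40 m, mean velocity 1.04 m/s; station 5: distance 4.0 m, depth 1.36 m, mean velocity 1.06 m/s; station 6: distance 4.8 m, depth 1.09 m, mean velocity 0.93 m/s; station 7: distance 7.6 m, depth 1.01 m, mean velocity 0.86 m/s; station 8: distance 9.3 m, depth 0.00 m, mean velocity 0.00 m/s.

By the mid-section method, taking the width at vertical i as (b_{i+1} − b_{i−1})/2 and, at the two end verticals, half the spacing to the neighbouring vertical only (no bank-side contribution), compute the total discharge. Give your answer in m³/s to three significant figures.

w_2 = (1.7 − 0.0)/2 = 0.85 m; q_2 = 0.48 × 0.61 × 0.85 = 0.2489 m³/s
w_3 = (3.4 − 1.0)/2 = 1.2 m; q_3 = 0.85 × 0.92 × 1.2 = 0.9384 m³/s
w_4 = (4.0 − 1.7)/2 = 1.15 m; q_4 = 1.04 × 1.40 × 1.15 = 1.674 m³/s
w_5 = (4.8 − 3.4)/2 = 0.7 m; q_5 = 1.06 × 1.36 × 0.7 = 1.009 m³/s
w_6 = (7.6 − 4.0)/2 = 1.8 m; q_6 = 0.93 × 1.09 × 1.8 = 1.825 m³/s
w_7 = (9.3 − 4.8)/2 = 2.25 m; q_7 = 0.86 × 1.01 × 2.25 = 1.954 m³/s
Stations 1, 8 contribute zero (depth or velocity is 0).
Q = Σ qᵢ = 7.650 m³/s

7.65 m³/s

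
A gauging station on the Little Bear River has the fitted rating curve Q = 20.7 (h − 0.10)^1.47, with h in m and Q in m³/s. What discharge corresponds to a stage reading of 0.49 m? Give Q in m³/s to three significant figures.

5.19 m³/s

Q = 20.7 × (0.49 − 0.10)^1.47 = 20.7 × 0.39^1.47 = 5.186 m³/s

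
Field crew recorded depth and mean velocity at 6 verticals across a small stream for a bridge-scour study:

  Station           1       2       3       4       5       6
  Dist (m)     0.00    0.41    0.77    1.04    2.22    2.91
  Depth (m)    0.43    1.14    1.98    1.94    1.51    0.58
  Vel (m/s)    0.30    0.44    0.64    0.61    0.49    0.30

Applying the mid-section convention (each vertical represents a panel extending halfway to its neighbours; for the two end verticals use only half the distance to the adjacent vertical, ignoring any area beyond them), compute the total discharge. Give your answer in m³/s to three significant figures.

2.23 m³/s

w_1 = (0.41 − 0.00)/2 = 0.205 m; q_1 = 0.30 × 0.43 × 0.205 = 0.02645 m³/s
w_2 = (0.77 − 0.00)/2 = 0.385 m; q_2 = 0.44 × 1.14 × 0.385 = 0.1931 m³/s
w_3 = (1.04 − 0.41)/2 = 0.315 m; q_3 = 0.64 × 1.98 × 0.315 = 0.3992 m³/s
w_4 = (2.22 − 0.77)/2 = 0.725 m; q_4 = 0.61 × 1.94 × 0.725 = 0.8580 m³/s
w_5 = (2.91 − 1.04)/2 = 0.935 m; q_5 = 0.49 × 1.51 × 0.935 = 0.6918 m³/s
w_6 = (2.91 − 2.22)/2 = 0.345 m; q_6 = 0.30 × 0.58 × 0.345 = 0.06003 m³/s
Q = Σ qᵢ = 2.229 m³/s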